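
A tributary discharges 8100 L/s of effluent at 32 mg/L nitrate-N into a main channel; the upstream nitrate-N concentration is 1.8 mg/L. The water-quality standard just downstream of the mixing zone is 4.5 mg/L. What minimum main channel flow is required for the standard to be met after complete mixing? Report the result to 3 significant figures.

Set C_mix = 4.5: (Q·1.800 + 8100·32.00) / (Q + 8100) = 4.5
→ Q = 8100·(32.00 − 4.5)/(4.5 − 1.800) = 82500 L/s.

82500 L/s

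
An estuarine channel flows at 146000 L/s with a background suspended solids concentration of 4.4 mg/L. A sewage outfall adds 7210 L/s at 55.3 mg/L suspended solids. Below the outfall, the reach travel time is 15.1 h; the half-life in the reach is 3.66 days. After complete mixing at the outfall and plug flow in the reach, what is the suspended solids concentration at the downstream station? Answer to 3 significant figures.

After mixing, C = (146000·4.400 + 7210·55.30) / 153200 = 1041000/153200 = 6.795 mg/L.
Half-life 3.66 d → k = ln 2 / 3.66 = 0.1894 d⁻¹.
Applying C = C₀e^(−kt): 6.795 × 0.8877 = 6.032 mg/L.

6.03 mg/L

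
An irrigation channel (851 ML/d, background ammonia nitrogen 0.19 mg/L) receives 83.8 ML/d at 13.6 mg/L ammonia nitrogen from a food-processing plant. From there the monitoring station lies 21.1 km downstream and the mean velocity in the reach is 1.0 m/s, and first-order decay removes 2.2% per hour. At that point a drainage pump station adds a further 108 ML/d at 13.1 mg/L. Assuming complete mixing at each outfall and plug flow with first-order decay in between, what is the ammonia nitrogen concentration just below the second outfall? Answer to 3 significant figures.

2.45 mg/L

After mixing, C = (851.0·0.1900 + 83.80·13.60) / 934.8 = 1301/934.8 = 1.392 mg/L; combined flow 934.8 ML/d.
Travel time t = 21.1·1000 / 1.0 = 21100 s = 5.861 h.
2.2%/h lost → k = −ln(1 − 0.022) = 0.02225 h⁻¹.
After decay, C = 1.392 × e^(−kt) = 1.392 × 0.8778 = 1.222 mg/L.
Second outfall: C = (934.8·1.222 + 108.0·13.10)/1043 = 2.452 mg/L.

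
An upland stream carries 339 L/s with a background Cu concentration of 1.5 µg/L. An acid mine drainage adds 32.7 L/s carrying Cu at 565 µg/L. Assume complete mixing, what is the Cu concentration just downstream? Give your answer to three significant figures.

51.1 µg/L

After mixing, C = (339.0·1.500 + 32.70·565.0) / 371.7 = 18980/371.7 = 51.07 µg/L.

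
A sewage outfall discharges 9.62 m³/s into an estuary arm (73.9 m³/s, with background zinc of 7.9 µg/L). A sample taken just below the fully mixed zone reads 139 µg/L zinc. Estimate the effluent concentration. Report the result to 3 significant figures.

1150 µg/L

Mass balance: 73.90·7.900 + 9.620·Cₑ = 83.52·139.0
→ Cₑ = (83.52·139.0 − 73.90·7.900) / 9.620 = 1146 µg/L.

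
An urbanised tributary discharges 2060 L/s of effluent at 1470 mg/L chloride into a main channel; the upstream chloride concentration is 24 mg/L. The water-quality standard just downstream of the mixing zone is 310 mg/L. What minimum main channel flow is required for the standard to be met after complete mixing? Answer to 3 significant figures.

Set C_mix = 310: (Q·24.00 + 2060·1470) / (Q + 2060) = 310
→ Q = 2060·(1470 − 310)/(310 − 24.00) = 8355 L/s.

8360 L/s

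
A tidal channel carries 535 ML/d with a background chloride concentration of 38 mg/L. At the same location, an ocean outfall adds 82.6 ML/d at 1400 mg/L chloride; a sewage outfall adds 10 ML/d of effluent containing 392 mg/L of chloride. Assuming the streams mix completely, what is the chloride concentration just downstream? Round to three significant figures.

223 mg/L

Flow-weighted average: C = (535.0·38.00 + 82.60·1400 + 10.00·392.0) / 627.6 = 139900/627.6 = 222.9 mg/L.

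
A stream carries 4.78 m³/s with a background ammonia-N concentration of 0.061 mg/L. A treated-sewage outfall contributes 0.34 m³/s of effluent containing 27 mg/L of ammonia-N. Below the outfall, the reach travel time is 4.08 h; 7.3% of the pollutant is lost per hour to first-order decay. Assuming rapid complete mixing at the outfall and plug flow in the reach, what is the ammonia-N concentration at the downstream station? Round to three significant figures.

1.36 mg/L

Flow-weighted average: C = (4.780·0.06100 + 0.3400·27.00) / 5.120 = 9.472/5.120 = 1.850 mg/L.
7.3%/h lost → k = −ln(1 − 0.073) = 0.07580 h⁻¹.
Applying C = C₀e^(−kt): 1.850 × 0.7340 = 1.358 mg/L.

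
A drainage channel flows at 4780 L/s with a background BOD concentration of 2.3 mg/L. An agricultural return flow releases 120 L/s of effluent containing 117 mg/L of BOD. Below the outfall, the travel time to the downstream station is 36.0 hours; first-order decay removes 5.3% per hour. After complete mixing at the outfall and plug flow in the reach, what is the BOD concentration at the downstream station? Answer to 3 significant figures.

After mixing, C = (4780·2.300 + 120.0·117.0) / 4900 = 25030/4900 = 5.109 mg/L.
5.3%/h lost → k = −ln(1 − 0.053) = 0.05446 h⁻¹.
Decay over the reach: 5.109·exp(−kt) = 5.109·0.1408 = 0.7193 mg/L.

0.719 mg/L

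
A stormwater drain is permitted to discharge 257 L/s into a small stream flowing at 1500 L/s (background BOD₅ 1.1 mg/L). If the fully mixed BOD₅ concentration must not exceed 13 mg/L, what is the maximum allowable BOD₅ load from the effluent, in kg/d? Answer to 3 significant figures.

1830 kg/d

Mass balance at the limit: 1500·1.100 + 257.0·Cₑ = 1757·13 → Cₑ = 82.46 mg/L.
257.0 L/s = 0.2570 m³/s. Load = 0.2570 m³/s × 82.46 g/m³ × 86 400 s/d = 1831 kg/d.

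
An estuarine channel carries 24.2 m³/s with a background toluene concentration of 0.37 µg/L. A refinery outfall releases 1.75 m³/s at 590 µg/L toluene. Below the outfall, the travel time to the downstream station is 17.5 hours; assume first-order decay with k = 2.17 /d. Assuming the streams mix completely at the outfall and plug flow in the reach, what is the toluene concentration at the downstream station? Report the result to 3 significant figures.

8.25 µg/L

Mixed concentration C = ΣQC/ΣQ = (24.20·0.3700 + 1.750·590.0) / 25.95 = 1041/25.95 = 40.13 µg/L.
Applying C = C₀e^(−kt): 40.13 × 0.2055 = 8.247 µg/L.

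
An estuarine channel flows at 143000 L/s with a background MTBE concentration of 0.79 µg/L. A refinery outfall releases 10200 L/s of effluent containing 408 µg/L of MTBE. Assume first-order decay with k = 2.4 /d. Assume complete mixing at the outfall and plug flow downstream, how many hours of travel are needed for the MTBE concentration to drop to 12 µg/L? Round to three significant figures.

8.44 h

Mixed concentration C = ΣQC/ΣQ = (143000·0.7900 + 10200·408.0) / 153200 = 4275000/153200 = 27.90 µg/L.
27.90·exp(−k·t) = 12 → t = ln(27.90/12)/k = 30380 s = 8.438 h.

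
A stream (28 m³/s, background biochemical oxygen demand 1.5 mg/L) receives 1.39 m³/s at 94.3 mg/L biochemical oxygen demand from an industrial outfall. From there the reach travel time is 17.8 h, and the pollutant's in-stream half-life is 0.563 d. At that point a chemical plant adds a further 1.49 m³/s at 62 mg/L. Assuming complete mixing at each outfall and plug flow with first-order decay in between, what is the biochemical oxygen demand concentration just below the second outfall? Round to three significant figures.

5.24 mg/L

Conservation of mass: C = (28.00·1.500 + 1.390·94.30) / 29.39 = 173.1/29.39 = 5.889 mg/L; combined flow 29.39 m³/s.
Half-life 0.563 d → k = ln 2 / 0.563 = 1.231 d⁻¹.
Applying C = C₀e^(−kt): 5.889 × 0.4013 = 2.363 mg/L.
Second outfall: C = (29.39·2.363 + 1.490·62.00)/30.88 = 5.241 mg/L.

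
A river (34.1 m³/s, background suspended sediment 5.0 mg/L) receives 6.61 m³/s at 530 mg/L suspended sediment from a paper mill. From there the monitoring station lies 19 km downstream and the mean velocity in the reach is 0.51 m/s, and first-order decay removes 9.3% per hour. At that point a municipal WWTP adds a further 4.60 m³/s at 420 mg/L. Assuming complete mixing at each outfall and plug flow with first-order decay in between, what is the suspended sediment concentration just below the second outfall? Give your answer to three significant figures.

72.2 mg/L

After mixing, C = (34.10·5.000 + 6.610·530.0) / 40.71 = 3674/40.71 = 90.24 mg/L; combined flow 40.71 m³/s.
Travel time t = 19·1000 / 0.51 = 37250 s = 10.35 h.
9.3%/h lost → k = −ln(1 − 0.093) = 0.09761 h⁻¹.
Applying C = C₀e^(−kt): 90.24 × 0.3642 = 32.86 mg/L.
At the second outfall, C = (40.71·32.86 + 4.600·420.0) / (40.71 + 4.600) = 72.17 mg/L.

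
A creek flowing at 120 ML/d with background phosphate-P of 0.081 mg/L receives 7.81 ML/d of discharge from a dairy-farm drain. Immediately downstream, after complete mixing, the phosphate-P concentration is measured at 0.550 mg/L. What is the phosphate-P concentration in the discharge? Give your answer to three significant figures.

7.76 mg/L

Mass balance: 120.0·0.08100 + 7.810·Cₑ = 127.8·0.5500
→ Cₑ = (127.8·0.5500 − 120.0·0.08100) / 7.810 = 7.756 mg/L.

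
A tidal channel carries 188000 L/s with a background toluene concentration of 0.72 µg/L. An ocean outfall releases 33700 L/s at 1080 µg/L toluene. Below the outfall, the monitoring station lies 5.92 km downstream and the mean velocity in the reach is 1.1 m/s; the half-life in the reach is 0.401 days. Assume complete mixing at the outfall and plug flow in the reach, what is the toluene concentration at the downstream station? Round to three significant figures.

148 µg/L

Mixed concentration C = ΣQC/ΣQ = (188000·0.7200 + 33700·1080) / 221700 = 36530000/221700 = 164.8 µg/L.
Travel time t = 5.92·1000 / 1.1 = 5382 s = 1.495 h.
Half-life 0.401 d → k = ln 2 / 0.401 = 1.729 d⁻¹.
Decay over the reach: 164.8·exp(−kt) = 164.8·0.8979 = 148.0 µg/L.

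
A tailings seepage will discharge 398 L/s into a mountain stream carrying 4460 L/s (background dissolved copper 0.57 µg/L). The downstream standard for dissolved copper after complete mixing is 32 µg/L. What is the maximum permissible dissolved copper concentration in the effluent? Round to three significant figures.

At the limit, (Qr·Cr + Qe·Cₑ)/(Qr + Qe) = 32:
Cₑ = (4858·32 − 4460·0.5700) / 398.0 = 384.2 µg/L.

384 µg/L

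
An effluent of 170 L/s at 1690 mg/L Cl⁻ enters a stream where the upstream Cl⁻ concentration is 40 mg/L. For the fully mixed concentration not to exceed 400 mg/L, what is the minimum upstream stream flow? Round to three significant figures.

609 L/s

Set C_mix = 400: (Q·40.00 + 170.0·1690) / (Q + 170.0) = 400
→ Q = 170.0·(1690 − 400)/(400 − 40.00) = 609.2 L/s.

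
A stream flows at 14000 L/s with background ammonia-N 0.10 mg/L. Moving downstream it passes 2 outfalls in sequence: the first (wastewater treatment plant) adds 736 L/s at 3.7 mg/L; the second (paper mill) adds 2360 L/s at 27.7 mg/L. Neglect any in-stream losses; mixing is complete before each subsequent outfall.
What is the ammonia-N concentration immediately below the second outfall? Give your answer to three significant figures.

After outfall 1: Q = 14000 + 736.0 = 14740 L/s; C = (14000·0.1000 + 736.0·3.700)/14740 = 0.2798 mg/L.
After outfall 2: Q = 14740 + 2360 = 17100 L/s; C = (14740·0.2798 + 2360·27.70)/17100 = 4.065 mg/L.

4.06 mg/L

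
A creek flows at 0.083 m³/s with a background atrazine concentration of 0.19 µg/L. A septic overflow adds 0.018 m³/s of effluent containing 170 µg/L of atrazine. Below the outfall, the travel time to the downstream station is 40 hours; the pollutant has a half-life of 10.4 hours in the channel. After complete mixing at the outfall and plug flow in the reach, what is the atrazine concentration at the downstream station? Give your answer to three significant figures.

2.12 µg/L

After mixing, C = (0.08300·0.1900 + 0.01800·170.0) / 0.1010 = 3.076/0.1010 = 30.45 µg/L.
Half-life 10.4 h → k = ln 2 / 10.4 = 0.06665 h⁻¹ = 1.600 d⁻¹.
Applying C = C₀e^(−kt): 30.45 × 0.06953 = 2.118 µg/L.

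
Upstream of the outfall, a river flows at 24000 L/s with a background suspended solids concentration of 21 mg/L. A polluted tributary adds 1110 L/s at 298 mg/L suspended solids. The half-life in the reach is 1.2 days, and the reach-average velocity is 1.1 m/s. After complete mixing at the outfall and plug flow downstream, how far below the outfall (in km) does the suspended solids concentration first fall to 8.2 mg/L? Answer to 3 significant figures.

230 km

Mass balance: C = (24000·21.00 + 1110·298.0) / 25110 = 834800/25110 = 33.24 mg/L.
Half-life 1.2 d → k = ln 2 / 1.2 = 0.5776 d⁻¹.
Set 33.24·exp(−k·t) = 8.2 → t = ln(33.24/8.2)/k = 209400 s = 58.16 h.
Distance = v·t = 1.1·209400 = 230300 m = 230.3 km.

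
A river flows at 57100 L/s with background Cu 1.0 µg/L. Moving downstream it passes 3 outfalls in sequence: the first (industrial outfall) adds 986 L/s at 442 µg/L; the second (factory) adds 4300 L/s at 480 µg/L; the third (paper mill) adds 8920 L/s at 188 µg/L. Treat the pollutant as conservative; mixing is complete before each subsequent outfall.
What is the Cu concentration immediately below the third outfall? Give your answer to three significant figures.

Below outfall 1: Q → 58090 L/s, C = (57100·1.000 + 986.0·442.0)/58090 = 8.486 µg/L.
Below outfall 2: Q → 62390 L/s, C = (58090·8.486 + 4300·480.0)/62390 = 40.99 µg/L.
Below outfall 3: Q → 71310 L/s, C = (62390·40.99 + 8920·188.0)/71310 = 59.38 µg/L.

59.4 µg/L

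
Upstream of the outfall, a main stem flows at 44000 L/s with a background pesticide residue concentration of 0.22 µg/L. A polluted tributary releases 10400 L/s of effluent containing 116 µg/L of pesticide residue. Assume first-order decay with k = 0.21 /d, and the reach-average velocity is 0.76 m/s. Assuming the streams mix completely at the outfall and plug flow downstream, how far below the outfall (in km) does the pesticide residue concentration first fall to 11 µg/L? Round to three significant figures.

Mass balance: C = (44000·0.2200 + 10400·116.0) / 54400 = 1216000/54400 = 22.35 µg/L.
Set 22.35·exp(−k·t) = 11 → t = ln(22.35/11)/k = 291800 s = 81.04 h.
Distance = v·t = 0.76·291800 = 221700 m = 221.7 km.

222 km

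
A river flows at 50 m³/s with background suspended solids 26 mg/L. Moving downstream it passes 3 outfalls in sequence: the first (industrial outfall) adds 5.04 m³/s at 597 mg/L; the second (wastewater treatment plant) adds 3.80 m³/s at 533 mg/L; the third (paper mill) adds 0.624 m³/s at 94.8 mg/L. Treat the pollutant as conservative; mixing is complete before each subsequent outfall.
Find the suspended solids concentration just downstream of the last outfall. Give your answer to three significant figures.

108 mg/L

After outfall 1: Q = 50.00 + 5.040 = 55.04 m³/s; C = (50.00·26.00 + 5.040·597.0)/55.04 = 78.29 mg/L.
After outfall 2: Q = 55.04 + 3.800 = 58.84 m³/s; C = (55.04·78.29 + 3.800·533.0)/58.84 = 107.7 mg/L.
After outfall 3: Q = 58.84 + 0.6240 = 59.46 m³/s; C = (58.84·107.7 + 0.6240·94.80)/59.46 = 107.5 mg/L.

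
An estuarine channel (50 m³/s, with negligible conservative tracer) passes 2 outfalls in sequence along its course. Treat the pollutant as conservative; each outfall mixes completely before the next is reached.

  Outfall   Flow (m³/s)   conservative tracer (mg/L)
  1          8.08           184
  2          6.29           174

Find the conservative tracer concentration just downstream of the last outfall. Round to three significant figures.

40.1 mg/L

Below outfall 1: Q → 58.08 m³/s, C = (50.00·0 + 8.080·184.0)/58.08 = 25.60 mg/L.
Below outfall 2: Q → 64.37 m³/s, C = (58.08·25.60 + 6.290·174.0)/64.37 = 40.10 mg/L.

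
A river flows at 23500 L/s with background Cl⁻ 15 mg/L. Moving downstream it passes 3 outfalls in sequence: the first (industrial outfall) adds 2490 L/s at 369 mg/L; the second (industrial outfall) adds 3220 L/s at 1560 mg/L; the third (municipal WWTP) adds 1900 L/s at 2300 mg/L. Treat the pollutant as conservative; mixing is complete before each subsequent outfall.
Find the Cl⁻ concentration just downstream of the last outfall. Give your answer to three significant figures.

343 mg/L

Outfall 1: combined Q = 25990 L/s; C = (23500·15.00 + 2490·369.0)/25990 = 48.92 mg/L.
Outfall 2: combined Q = 29210 L/s; C = (25990·48.92 + 3220·1560)/29210 = 215.5 mg/L.
Outfall 3: combined Q = 31110 L/s; C = (29210·215.5 + 1900·2300)/31110 = 342.8 mg/L.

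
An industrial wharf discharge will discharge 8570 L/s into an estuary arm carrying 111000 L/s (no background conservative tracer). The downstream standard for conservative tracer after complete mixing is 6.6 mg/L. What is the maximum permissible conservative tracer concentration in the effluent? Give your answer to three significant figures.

At the limit, (Qr·Cr + Qe·Cₑ)/(Qr + Qe) = 6.6:
Cₑ = (119600·6.6 − 111000·0) / 8570 = 92.08 mg/L.

92.1 mg/L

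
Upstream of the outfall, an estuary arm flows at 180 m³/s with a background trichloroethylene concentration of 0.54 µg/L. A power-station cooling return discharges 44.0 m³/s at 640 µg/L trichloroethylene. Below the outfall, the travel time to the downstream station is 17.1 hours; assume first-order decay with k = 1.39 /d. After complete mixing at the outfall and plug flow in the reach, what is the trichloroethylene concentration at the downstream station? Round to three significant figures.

Flow-weighted average: C = (180.0·0.5400 + 44.00·640.0) / 224.0 = 28260/224.0 = 126.1 µg/L.
First-order decay: C = 126.1·exp(−k·t) = 126.1·0.3714 = 46.86 µg/L.

46.9 µg/L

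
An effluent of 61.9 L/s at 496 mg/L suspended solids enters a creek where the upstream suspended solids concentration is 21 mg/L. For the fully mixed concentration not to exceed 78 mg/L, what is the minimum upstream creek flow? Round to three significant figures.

Set C_mix = 78: (Q·21.00 + 61.90·496.0) / (Q + 61.90) = 78
→ Q = 61.90·(496.0 − 78)/(78 − 21.00) = 453.9 L/s.

454 L/s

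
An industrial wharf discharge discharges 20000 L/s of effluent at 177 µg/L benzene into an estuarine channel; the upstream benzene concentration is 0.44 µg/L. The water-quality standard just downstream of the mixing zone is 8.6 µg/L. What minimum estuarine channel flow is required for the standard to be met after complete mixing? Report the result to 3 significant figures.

Set C_mix = 8.6: (Q·0.4400 + 20000·177.0) / (Q + 20000) = 8.6
→ Q = 20000·(177.0 − 8.6)/(8.6 − 0.4400) = 412700 L/s.

413000 L/s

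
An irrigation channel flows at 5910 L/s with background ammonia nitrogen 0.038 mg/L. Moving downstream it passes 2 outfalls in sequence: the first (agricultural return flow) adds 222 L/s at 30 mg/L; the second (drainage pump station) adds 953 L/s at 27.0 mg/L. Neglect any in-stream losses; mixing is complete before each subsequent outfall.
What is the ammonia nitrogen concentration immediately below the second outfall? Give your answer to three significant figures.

After outfall 1: Q = 5910 + 222.0 = 6132 L/s; C = (5910·0.03800 + 222.0·30.00)/6132 = 1.123 mg/L.
After outfall 2: Q = 6132 + 953.0 = 7085 L/s; C = (6132·1.123 + 953.0·27.00)/7085 = 4.603 mg/L.

4.60 mg/L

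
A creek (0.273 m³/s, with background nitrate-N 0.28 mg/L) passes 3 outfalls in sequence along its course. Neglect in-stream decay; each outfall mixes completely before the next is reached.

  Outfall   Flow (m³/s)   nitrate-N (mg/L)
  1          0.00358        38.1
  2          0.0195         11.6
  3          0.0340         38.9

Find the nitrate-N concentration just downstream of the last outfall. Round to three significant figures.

5.34 mg/L

After outfall 1: Q = 0.2730 + 0.003580 = 0.2766 m³/s; C = (0.2730·0.2800 + 0.003580·38.10)/0.2766 = 0.7695 mg/L.
After outfall 2: Q = 0.2766 + 0.01950 = 0.2961 m³/s; C = (0.2766·0.7695 + 0.01950·11.60)/0.2961 = 1.483 mg/L.
After outfall 3: Q = 0.2961 + 0.03400 = 0.3301 m³/s; C = (0.2961·1.483 + 0.03400·38.90)/0.3301 = 5.337 mg/L.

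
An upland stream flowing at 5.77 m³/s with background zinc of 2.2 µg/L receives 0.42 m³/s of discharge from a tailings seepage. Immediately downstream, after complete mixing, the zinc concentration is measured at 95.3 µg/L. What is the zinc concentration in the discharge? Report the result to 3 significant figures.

1370 µg/L

Mass balance: 5.770·2.200 + 0.4200·Cₑ = 6.190·95.30
→ Cₑ = (6.190·95.30 − 5.770·2.200) / 0.4200 = 1374 µg/L.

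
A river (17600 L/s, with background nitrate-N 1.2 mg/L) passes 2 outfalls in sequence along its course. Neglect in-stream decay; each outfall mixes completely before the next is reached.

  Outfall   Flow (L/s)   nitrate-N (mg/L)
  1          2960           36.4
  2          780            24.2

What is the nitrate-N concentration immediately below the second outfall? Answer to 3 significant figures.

Outfall 1: combined Q = 20560 L/s; C = (17600·1.200 + 2960·36.40)/20560 = 6.268 mg/L.
Outfall 2: combined Q = 21340 L/s; C = (20560·6.268 + 780.0·24.20)/21340 = 6.923 mg/L.

6.92 mg/L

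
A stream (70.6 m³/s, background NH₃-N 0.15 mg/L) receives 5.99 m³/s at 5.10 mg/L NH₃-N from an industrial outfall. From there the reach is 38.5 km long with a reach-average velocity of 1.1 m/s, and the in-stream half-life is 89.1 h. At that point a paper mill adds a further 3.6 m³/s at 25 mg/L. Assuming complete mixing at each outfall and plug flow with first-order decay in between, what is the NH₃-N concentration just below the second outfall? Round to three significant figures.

1.60 mg/L

After mixing, C = (70.60·0.1500 + 5.990·5.100) / 76.59 = 41.14/76.59 = 0.5371 mg/L; combined flow 76.59 m³/s.
Travel time t = 38.5·1000 / 1.1 = 35000 s = 9.722 h.
Half-life 89.1 h → k = ln 2 / 89.1 = 0.007779 h⁻¹ = 0.1867 d⁻¹.
Decay over the reach: 0.5371·exp(−kt) = 0.5371·0.9272 = 0.4980 mg/L.
Second outfall: C = (76.59·0.4980 + 3.600·25.00)/80.19 = 1.598 mg/L.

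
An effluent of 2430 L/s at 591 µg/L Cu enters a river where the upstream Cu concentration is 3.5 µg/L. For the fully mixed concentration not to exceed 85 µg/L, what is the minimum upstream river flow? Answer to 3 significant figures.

Set C_mix = 85: (Q·3.500 + 2430·591.0) / (Q + 2430) = 85
→ Q = 2430·(591.0 − 85)/(85 − 3.500) = 15090 L/s.

15100 L/s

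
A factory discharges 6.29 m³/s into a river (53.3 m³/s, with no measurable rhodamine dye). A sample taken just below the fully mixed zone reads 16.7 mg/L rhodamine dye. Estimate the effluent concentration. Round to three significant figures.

158 mg/L

Mass balance: 53.30·0 + 6.290·Cₑ = 59.59·16.70
→ Cₑ = (59.59·16.70 − 53.30·0) / 6.290 = 158.2 mg/L.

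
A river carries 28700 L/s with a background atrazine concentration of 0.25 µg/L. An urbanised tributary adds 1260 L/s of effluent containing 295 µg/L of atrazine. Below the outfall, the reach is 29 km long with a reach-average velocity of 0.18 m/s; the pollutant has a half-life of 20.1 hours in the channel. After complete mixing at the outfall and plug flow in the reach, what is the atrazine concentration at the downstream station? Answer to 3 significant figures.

After mixing, C = (28700·0.2500 + 1260·295.0) / 29960 = 378900/29960 = 12.65 µg/L.
Travel time t = 29·1000 / 0.18 = 161100 s = 44.75 h.
Half-life 20.1 h → k = ln 2 / 20.1 = 0.03448 h⁻¹ = 0.8276 d⁻¹.
Decay over the reach: 12.65·exp(−kt) = 12.65·0.2137 = 2.702 µg/L.

2.70 µg/L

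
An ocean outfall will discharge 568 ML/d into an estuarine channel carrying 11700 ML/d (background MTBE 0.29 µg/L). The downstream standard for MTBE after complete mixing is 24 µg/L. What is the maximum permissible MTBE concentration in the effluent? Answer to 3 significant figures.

512 µg/L

At the limit, (Qr·Cr + Qe·Cₑ)/(Qr + Qe) = 24:
Cₑ = (12270·24 − 11700·0.2900) / 568.0 = 512.4 µg/L.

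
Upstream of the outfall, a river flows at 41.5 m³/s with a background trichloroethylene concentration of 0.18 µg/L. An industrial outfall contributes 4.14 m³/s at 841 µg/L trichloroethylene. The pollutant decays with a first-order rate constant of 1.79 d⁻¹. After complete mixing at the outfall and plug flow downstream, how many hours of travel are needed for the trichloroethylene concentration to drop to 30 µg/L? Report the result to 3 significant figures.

Mass balance: C = (41.50·0.1800 + 4.140·841.0) / 45.64 = 3489/45.64 = 76.45 µg/L.
76.45·exp(−k·t) = 30 → t = ln(76.45/30)/k = 45150 s = 12.54 h.

12.5 h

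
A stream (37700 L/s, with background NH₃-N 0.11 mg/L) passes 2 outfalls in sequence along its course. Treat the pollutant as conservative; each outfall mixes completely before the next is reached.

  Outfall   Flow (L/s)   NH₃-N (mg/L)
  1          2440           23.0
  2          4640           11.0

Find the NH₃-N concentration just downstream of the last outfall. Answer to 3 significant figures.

Below outfall 1: Q → 40140 L/s, C = (37700·0.1100 + 2440·23.00)/40140 = 1.501 mg/L.
Below outfall 2: Q → 44780 L/s, C = (40140·1.501 + 4640·11.00)/44780 = 2.486 mg/L.

2.49 mg/L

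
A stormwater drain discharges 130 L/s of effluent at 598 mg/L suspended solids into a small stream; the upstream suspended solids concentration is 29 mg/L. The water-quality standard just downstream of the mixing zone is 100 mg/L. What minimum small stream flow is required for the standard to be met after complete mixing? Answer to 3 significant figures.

912 L/s

Set C_mix = 100: (Q·29.00 + 130.0·598.0) / (Q + 130.0) = 100
→ Q = 130.0·(598.0 − 100)/(100 − 29.00) = 911.8 L/s.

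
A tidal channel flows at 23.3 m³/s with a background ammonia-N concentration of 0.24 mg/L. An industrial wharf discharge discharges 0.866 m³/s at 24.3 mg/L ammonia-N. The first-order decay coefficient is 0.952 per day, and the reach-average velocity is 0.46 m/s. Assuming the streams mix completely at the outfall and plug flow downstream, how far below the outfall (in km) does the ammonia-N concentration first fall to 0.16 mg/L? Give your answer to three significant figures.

80.6 km

Conservation of mass: C = (23.30·0.2400 + 0.8660·24.30) / 24.17 = 26.64/24.17 = 1.102 mg/L.
Set 1.102·exp(−k·t) = 0.16 → t = ln(1.102/0.16)/k = 175100 s = 48.65 h.
Distance = v·t = 0.46·175100 = 80570 m = 80.57 km.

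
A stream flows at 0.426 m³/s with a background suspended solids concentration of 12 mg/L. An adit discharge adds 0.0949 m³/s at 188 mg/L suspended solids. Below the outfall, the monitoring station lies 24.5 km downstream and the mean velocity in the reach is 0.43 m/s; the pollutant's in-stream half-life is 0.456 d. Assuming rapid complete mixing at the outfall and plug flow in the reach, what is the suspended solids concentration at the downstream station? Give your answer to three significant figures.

16.2 mg/L

Conservation of mass: C = (0.4260·12.00 + 0.09490·188.0) / 0.5209 = 22.95/0.5209 = 44.06 mg/L.
Travel time t = 24.5·1000 / 0.43 = 56980 s = 15.83 h.
Half-life 0.456 d → k = ln 2 / 0.456 = 1.520 d⁻¹.
Decay over the reach: 44.06·exp(−kt) = 44.06·0.3670 = 16.17 mg/L.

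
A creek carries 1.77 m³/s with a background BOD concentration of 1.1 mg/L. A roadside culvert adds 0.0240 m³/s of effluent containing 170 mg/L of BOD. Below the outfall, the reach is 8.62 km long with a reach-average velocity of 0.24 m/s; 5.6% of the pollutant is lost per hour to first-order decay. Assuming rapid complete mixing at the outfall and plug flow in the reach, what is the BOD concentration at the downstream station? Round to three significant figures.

After mixing, C = (1.770·1.100 + 0.02400·170.0) / 1.794 = 6.027/1.794 = 3.360 mg/L.
Travel time t = 8.62·1000 / 0.24 = 35920 s = 9.977 h.
5.6%/h lost → k = −ln(1 − 0.056) = 0.05763 h⁻¹.
Decay over the reach: 3.360·exp(−kt) = 3.360·0.5627 = 1.891 mg/L.

1.89 mg/L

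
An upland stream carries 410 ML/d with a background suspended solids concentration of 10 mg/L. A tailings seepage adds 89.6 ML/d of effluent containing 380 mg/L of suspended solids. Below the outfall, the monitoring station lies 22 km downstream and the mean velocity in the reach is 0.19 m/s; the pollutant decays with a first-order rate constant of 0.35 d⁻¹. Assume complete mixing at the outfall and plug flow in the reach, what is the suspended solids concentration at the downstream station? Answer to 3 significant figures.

Flow-weighted average: C = (410.0·10.00 + 89.60·380.0) / 499.6 = 38150/499.6 = 76.36 mg/L.
Travel time t = 22·1000 / 0.19 = 115800 s = 32.16 h.
Decay over the reach: 76.36·exp(−kt) = 76.36·0.6256 = 47.77 mg/L.

47.8 mg/L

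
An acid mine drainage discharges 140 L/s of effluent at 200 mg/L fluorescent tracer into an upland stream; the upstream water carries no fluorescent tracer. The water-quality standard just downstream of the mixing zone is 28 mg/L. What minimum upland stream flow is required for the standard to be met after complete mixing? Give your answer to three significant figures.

Set C_mix = 28: (Q·0 + 140.0·200.0) / (Q + 140.0) = 28
→ Q = 140.0·(200.0 − 28)/(28 − 0) = 860.0 L/s.

860 L/s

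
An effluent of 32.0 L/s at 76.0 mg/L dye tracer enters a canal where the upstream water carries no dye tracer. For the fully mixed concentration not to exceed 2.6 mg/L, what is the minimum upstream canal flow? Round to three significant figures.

Set C_mix = 2.6: (Q·0 + 32.00·76.00) / (Q + 32.00) = 2.6
→ Q = 32.00·(76.00 − 2.6)/(2.6 − 0) = 903.4 L/s.

903 L/s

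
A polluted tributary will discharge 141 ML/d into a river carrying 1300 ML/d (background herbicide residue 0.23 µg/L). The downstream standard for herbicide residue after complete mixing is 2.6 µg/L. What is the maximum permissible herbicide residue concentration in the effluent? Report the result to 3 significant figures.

At the limit, (Qr·Cr + Qe·Cₑ)/(Qr + Qe) = 2.6:
Cₑ = (1441·2.6 − 1300·0.2300) / 141.0 = 24.45 µg/L.

24.5 µg/L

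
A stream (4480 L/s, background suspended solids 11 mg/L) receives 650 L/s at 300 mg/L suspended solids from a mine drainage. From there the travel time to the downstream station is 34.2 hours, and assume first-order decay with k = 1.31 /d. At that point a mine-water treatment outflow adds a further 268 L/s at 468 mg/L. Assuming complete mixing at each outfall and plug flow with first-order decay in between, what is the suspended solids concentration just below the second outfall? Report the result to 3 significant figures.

Flow-weighted average: C = (4480·11.00 + 650.0·300.0) / 5130 = 244300/5130 = 47.62 mg/L; combined flow 5130 L/s.
First-order decay: C = 47.62·exp(−k·t) = 47.62·0.1546 = 7.363 mg/L.
At the second outfall, C = (5130·7.363 + 268.0·468.0) / (5130 + 268.0) = 30.23 mg/L.

30.2 mg/L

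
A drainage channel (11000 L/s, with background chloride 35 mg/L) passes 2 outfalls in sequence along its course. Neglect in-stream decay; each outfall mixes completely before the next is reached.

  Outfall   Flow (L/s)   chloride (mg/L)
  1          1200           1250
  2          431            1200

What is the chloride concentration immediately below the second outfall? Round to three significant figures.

190 mg/L

After outfall 1: Q = 11000 + 1200 = 12200 L/s; C = (11000·35.00 + 1200·1250)/12200 = 154.5 mg/L.
After outfall 2: Q = 12200 + 431.0 = 12630 L/s; C = (12200·154.5 + 431.0·1200)/12630 = 190.2 mg/L.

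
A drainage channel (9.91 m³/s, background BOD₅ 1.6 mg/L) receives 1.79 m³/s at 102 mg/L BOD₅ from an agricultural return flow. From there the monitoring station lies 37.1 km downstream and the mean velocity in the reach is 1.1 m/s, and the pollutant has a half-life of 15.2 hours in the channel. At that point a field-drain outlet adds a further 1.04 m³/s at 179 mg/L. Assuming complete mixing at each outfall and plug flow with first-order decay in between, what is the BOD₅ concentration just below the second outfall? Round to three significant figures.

24.8 mg/L

Conservation of mass: C = (9.910·1.600 + 1.790·102.0) / 11.70 = 198.4/11.70 = 16.96 mg/L; combined flow 11.70 m³/s.
Travel time t = 37.1·1000 / 1.1 = 33730 s = 9.369 h.
Half-life 15.2 h → k = ln 2 / 15.2 = 0.04560 h⁻¹ = 1.094 d⁻¹.
Decay over the reach: 16.96·exp(−kt) = 16.96·0.6523 = 11.06 mg/L.
Second outfall: C = (11.70·11.06 + 1.040·179.0)/12.74 = 24.77 mg/L.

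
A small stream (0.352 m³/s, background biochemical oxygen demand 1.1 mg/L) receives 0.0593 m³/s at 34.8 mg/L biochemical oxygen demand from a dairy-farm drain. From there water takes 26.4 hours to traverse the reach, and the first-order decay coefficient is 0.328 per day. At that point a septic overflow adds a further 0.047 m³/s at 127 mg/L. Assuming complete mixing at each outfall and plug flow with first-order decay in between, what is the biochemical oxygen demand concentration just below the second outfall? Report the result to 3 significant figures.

Mass balance: C = (0.3520·1.100 + 0.05930·34.80) / 0.4113 = 2.451/0.4113 = 5.959 mg/L; combined flow 0.4113 m³/s.
Decay over the reach: 5.959·exp(−kt) = 5.959·0.6971 = 4.154 mg/L.
Second outfall: C = (0.4113·4.154 + 0.04700·127.0)/0.4583 = 16.75 mg/L.

16.8 mg/L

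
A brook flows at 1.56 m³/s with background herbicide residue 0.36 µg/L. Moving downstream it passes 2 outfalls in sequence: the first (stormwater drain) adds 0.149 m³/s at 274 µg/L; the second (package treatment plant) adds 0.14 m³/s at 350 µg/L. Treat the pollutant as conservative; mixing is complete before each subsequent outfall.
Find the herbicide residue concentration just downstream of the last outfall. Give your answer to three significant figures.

Below outfall 1: Q → 1.709 m³/s, C = (1.560·0.3600 + 0.1490·274.0)/1.709 = 24.22 µg/L.
Below outfall 2: Q → 1.849 m³/s, C = (1.709·24.22 + 0.1400·350.0)/1.849 = 48.88 µg/L.

48.9 µg/L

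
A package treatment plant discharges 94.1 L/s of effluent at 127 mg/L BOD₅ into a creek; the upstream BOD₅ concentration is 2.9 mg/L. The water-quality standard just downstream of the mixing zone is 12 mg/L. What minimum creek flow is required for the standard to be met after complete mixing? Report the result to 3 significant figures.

Set C_mix = 12: (Q·2.900 + 94.10·127.0) / (Q + 94.10) = 12
→ Q = 94.10·(127.0 − 12)/(12 − 2.900) = 1189 L/s.

1190 L/s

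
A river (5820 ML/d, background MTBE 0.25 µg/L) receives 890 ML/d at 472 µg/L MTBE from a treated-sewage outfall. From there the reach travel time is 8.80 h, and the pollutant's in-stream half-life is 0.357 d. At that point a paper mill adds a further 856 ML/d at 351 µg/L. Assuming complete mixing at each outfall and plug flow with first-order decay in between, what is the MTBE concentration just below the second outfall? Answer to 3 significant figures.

After mixing, C = (5820·0.2500 + 890.0·472.0) / 6710 = 421500/6710 = 62.82 µg/L; combined flow 6710 ML/d.
Half-life 0.357 d → k = ln 2 / 0.357 = 1.942 d⁻¹.
First-order decay: C = 62.82·exp(−k·t) = 62.82·0.4907 = 30.83 µg/L.
At the second outfall, C = (6710·30.83 + 856.0·351.0) / (6710 + 856.0) = 67.05 µg/L.

67.1 µg/L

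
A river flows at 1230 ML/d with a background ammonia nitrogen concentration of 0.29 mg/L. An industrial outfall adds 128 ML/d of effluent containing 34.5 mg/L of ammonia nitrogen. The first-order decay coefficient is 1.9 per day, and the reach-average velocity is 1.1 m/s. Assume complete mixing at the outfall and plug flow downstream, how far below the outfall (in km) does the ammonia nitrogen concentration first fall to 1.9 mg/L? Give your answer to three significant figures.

30.8 km

Mixed concentration C = ΣQC/ΣQ = (1230·0.2900 + 128.0·34.50) / 1358 = 4773/1358 = 3.515 mg/L.
Set 3.515·exp(−k·t) = 1.9 → t = ln(3.515/1.9)/k = 27970 s = 7.769 h.
Distance = v·t = 1.1·27970 = 30770 m = 30.77 km.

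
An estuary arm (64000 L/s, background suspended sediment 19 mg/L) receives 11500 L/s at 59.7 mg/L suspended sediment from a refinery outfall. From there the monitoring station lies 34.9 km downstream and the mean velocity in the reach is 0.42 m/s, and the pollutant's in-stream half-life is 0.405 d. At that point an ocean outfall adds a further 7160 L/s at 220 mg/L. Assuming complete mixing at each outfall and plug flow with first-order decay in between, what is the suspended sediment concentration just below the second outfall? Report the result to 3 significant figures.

23.5 mg/L

Conservation of mass: C = (64000·19.00 + 11500·59.70) / 75500 = 1903000/75500 = 25.20 mg/L; combined flow 75500 L/s.
Travel time t = 34.9·1000 / 0.42 = 83100 s = 23.08 h.
Half-life 0.405 d → k = ln 2 / 0.405 = 1.711 d⁻¹.
After decay, C = 25.20 × e^(−kt) = 25.20 × 0.1928 = 4.859 mg/L.
Second outfall: C = (75500·4.859 + 7160·220.0)/82660 = 23.49 mg/L.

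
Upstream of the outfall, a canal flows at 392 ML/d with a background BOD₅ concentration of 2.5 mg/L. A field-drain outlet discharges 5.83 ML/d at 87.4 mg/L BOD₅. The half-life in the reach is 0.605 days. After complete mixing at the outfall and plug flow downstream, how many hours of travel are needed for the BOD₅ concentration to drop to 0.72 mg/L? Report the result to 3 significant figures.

Flow-weighted average: C = (392.0·2.500 + 5.830·87.40) / 397.8 = 1490/397.8 = 3.744 mg/L.
Half-life 0.605 d → k = ln 2 / 0.605 = 1.146 d⁻¹.
3.744·exp(−k·t) = 0.72 → t = ln(3.744/0.72)/k = 124300 s = 34.54 h.

34.5 h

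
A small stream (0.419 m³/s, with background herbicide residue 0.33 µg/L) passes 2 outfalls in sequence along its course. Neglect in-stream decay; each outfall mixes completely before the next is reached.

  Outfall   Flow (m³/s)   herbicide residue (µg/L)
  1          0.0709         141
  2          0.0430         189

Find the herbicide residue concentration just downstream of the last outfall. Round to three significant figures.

After outfall 1: Q = 0.4190 + 0.07090 = 0.4899 m³/s; C = (0.4190·0.3300 + 0.07090·141.0)/0.4899 = 20.69 µg/L.
After outfall 2: Q = 0.4899 + 0.04300 = 0.5329 m³/s; C = (0.4899·20.69 + 0.04300·189.0)/0.5329 = 34.27 µg/L.

34.3 µg/L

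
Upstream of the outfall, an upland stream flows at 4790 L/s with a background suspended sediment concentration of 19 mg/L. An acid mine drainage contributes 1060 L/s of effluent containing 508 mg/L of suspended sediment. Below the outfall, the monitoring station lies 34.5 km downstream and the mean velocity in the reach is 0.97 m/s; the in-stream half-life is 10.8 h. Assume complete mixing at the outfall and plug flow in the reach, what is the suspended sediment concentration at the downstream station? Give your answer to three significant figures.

57.1 mg/L

Mass balance: C = (4790·19.00 + 1060·508.0) / 5850 = 629500/5850 = 107.6 mg/L.
Travel time t = 34.5·1000 / 0.97 = 35570 s = 9.880 h.
Half-life 10.8 h → k = ln 2 / 10.8 = 0.06418 h⁻¹ = 1.540 d⁻¹.
First-order decay: C = 107.6·exp(−k·t) = 107.6·0.5304 = 57.08 mg/L.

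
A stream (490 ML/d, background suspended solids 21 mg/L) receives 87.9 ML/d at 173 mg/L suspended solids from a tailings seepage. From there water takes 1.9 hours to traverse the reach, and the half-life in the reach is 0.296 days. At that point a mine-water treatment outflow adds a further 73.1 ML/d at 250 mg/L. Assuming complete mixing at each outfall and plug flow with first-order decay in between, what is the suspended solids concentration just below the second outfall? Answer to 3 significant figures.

60.6 mg/L

After mixing, C = (490.0·21.00 + 87.90·173.0) / 577.9 = 25500/577.9 = 44.12 mg/L; combined flow 577.9 ML/d.
Half-life 0.296 d → k = ln 2 / 0.296 = 2.342 d⁻¹.
Applying C = C₀e^(−kt): 44.12 × 0.8308 = 36.65 mg/L.
Second outfall: C = (577.9·36.65 + 73.10·250.0)/651.0 = 60.61 mg/L.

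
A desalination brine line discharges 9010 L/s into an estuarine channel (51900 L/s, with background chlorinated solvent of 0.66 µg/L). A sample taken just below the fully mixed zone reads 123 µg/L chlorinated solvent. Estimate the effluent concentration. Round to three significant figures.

Mass balance: 51900·0.6600 + 9010·Cₑ = 60910·123.0
→ Cₑ = (60910·123.0 − 51900·0.6600) / 9010 = 827.7 µg/L.

828 µg/L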